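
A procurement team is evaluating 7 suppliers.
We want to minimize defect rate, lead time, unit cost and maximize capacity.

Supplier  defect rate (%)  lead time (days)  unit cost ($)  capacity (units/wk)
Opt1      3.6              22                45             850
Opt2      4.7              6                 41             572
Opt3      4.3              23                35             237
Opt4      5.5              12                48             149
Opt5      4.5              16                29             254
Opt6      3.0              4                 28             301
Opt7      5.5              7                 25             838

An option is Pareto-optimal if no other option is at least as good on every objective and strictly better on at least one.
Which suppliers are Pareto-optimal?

Opt1: not dominated (best capacity).
Opt2: not dominated.
Opt3: dominated by Opt6 (defect rate 3.0≤4.3, lead time 4≤23, unit cost 28≤35, capacity 301≥237).
Opt4: dominated by Opt2 (defect rate 4.7≤5.5, lead time 6≤12, unit cost 41≤48, capacity 572≥149).
Opt5: dominated by Opt6 (defect rate 3.0≤4.5, lead time 4≤16, unit cost 28≤29, capacity 301≥254).
Opt6: not dominated (best defect rate).
Opt7: not dominated (best unit cost).

Opt1, Opt2, Opt6, Opt7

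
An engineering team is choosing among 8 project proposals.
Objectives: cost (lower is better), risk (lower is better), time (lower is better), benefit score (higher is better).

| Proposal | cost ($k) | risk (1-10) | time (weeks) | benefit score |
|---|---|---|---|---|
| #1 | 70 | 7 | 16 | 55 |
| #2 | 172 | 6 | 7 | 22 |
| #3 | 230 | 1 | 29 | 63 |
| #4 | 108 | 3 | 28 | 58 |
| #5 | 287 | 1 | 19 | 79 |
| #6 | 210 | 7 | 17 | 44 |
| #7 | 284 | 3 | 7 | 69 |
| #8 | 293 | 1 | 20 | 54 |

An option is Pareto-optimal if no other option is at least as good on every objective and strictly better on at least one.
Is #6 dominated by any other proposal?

#1 vs #6: cost 70≤210, risk 7≤7, time 16≤17, benefit score 55≥44 — #1 is at least as good on every objective and strictly better on at least one, so #1 dominates #6.

Yes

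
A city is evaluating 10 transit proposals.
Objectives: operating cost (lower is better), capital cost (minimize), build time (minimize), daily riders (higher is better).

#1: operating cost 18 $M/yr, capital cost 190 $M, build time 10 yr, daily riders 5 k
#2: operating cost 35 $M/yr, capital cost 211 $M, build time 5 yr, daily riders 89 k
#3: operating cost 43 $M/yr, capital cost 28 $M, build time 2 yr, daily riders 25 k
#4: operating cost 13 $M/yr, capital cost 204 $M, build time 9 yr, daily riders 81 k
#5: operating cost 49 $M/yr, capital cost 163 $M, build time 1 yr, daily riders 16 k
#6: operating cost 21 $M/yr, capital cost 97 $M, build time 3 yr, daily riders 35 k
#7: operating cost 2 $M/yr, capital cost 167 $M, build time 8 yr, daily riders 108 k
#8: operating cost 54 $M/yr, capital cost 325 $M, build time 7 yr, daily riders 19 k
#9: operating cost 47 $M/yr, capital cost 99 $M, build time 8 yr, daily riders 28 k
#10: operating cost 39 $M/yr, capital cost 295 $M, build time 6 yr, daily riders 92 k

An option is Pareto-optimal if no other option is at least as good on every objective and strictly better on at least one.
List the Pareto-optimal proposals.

#1: dominated by #7 (operating cost 2≤18, capital cost 167≤190, build time 8≤10, daily riders 108≥5).
#2: not dominated.
#3: not dominated (best capital cost).
#4: dominated by #7 (operating cost 2≤13, capital cost 167≤204, build time 8≤9, daily riders 108≥81).
#5: not dominated (best build time).
#6: not dominated.
#7: not dominated (best operating cost).
#8: dominated by #2 (operating cost 35≤54, capital cost 211≤325, build time 5≤7, daily riders 89≥19).
#9: dominated by #6 (operating cost 21≤47, capital cost 97≤99, build time 3≤8, daily riders 35≥28).
#10: not dominated.

#2, #3, #5, #6, #7, #10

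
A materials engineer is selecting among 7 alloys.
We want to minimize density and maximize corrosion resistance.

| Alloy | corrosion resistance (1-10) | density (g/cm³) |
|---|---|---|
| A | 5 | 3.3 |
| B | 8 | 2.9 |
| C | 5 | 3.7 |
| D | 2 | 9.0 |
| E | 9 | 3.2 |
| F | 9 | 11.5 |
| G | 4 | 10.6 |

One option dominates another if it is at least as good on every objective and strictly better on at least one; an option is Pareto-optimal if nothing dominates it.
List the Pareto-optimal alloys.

A: dominated by B (corrosion resistance 8≥5, density 2.9≤3.3).
B: not dominated (best density).
C: dominated by A (corrosion resistance 5≥5, density 3.3≤3.7).
D: dominated by A (corrosion resistance 5≥2, density 3.3≤9.0).
E: not dominated.
F: dominated by E (corrosion resistance 9≥9, density 3.2≤11.5).
G: dominated by A (corrosion resistance 5≥4, density 3.3≤10.6).

B, E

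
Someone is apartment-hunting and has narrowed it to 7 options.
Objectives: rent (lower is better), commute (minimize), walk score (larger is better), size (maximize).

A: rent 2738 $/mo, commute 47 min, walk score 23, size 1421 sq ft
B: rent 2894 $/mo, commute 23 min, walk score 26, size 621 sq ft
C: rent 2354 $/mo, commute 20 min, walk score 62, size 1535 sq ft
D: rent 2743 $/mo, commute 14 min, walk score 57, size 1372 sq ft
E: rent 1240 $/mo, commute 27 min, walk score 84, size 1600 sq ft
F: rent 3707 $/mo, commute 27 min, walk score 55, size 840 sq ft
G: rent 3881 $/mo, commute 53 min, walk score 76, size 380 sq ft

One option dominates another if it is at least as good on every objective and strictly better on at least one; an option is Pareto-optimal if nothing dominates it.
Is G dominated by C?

C vs G: C is worse on walk score (62 vs 76), so it does not dominate G.

No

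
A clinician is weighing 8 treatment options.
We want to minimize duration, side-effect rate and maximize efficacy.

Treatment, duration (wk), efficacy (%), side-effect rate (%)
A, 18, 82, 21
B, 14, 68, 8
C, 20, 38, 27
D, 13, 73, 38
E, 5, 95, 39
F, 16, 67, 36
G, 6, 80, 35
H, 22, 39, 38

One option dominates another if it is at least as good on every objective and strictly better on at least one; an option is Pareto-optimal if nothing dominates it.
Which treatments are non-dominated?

A: not dominated.
B: not dominated (best side-effect rate).
C: dominated by A (duration 18≤20, efficacy 82≥38, side-effect rate 21≤27).
D: dominated by G (duration 6≤13, efficacy 80≥73, side-effect rate 35≤38).
E: not dominated (best duration).
F: dominated by B (duration 14≤16, efficacy 68≥67, side-effect rate 8≤36).
G: not dominated.
H: dominated by A (duration 18≤22, efficacy 82≥39, side-effect rate 21≤38).

A, B, E, G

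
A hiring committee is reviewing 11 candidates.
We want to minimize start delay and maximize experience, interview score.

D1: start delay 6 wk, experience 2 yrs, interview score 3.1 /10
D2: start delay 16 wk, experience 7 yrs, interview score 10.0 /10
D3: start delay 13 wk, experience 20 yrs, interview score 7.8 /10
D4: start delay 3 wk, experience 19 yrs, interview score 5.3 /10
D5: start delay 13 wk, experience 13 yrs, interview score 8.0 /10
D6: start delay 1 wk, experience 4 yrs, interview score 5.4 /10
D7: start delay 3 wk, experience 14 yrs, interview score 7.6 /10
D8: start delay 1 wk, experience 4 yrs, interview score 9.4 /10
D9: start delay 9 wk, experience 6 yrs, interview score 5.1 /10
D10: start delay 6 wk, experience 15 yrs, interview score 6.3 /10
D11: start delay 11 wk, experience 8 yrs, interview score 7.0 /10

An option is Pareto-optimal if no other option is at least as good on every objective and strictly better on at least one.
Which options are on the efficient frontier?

D1: dominated by D4 (start delay 3≤6, experience 19≥2, interview score 5.3≥3.1).
D2: not dominated (best interview score).
D3: not dominated (best experience).
D4: not dominated.
D5: not dominated.
D6: dominated by D8 (start delay 1≤1, experience 4≥4, interview score 9.4≥5.4).
D7: not dominated.
D8: not dominated.
D9: dominated by D4 (start delay 3≤9, experience 19≥6, interview score 5.3≥5.1).
D10: not dominated.
D11: dominated by D7 (start delay 3≤11, experience 14≥8, interview score 7.6≥7.0).

D2, D3, D4, D5, D7, D8, D10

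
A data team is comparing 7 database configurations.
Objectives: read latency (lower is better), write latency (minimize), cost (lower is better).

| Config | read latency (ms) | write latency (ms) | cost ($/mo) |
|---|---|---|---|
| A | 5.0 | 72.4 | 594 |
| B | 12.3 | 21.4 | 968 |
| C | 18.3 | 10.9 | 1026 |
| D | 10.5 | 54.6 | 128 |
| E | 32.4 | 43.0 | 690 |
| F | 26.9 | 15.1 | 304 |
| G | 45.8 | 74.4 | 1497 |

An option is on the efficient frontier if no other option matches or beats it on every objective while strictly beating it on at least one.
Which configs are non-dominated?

A, B, C, D, F

A: not dominated (best read latency).
B: not dominated.
C: not dominated (best write latency).
D: not dominated (best cost).
E: dominated by F (read latency 26.9≤32.4, write latency 15.1≤43.0, cost 304≤690).
F: not dominated.
G: dominated by A (read latency 5.0≤45.8, write latency 72.4≤74.4, cost 594≤1497).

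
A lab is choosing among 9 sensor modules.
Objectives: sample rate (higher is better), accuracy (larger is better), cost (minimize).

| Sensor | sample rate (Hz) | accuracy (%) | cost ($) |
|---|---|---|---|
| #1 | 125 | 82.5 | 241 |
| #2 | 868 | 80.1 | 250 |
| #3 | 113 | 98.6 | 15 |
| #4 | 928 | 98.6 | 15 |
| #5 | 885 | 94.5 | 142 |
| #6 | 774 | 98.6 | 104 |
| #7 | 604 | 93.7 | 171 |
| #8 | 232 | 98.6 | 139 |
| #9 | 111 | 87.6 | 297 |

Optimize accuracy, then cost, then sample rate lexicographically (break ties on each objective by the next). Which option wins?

First maximize accuracy: best is 98.6, kept {#3, #4, #6, #8}.
Then minimize cost: best is 15, kept {#3, #4}.
Then maximize sample rate: best is 928, kept {#4}.

#4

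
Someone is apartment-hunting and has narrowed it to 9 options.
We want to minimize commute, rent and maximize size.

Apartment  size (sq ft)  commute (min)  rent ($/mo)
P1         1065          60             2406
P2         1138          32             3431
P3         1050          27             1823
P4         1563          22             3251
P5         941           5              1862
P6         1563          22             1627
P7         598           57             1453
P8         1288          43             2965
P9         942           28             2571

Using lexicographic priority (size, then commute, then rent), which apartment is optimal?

First maximize size: best is 1563, kept {P4, P6}.
Then minimize commute: best is 22, kept {P4, P6}.
Then minimize rent: best is 1627, kept {P6}.

P6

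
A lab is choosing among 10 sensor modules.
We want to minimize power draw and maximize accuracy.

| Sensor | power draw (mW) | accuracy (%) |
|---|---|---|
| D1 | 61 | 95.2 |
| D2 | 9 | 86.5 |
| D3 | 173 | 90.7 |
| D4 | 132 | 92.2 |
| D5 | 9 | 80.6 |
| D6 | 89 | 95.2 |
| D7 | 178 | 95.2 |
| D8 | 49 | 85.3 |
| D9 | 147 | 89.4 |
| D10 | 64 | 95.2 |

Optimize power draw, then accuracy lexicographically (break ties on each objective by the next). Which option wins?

D2

First minimize power draw: best is 9, kept {D2, D5}.
Then maximize accuracy: best is 86.5, kept {D2}.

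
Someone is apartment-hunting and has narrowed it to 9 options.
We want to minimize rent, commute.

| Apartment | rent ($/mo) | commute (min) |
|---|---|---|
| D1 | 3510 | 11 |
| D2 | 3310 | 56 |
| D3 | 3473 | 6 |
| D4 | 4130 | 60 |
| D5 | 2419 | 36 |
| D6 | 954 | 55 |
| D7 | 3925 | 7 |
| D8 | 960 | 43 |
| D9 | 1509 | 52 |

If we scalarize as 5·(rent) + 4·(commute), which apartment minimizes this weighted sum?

D8

D1: 5·3510 + 4·11 = 17594
D2: 5·3310 + 4·56 = 16774
D3: 5·3473 + 4·6 = 17389
D4: 5·4130 + 4·60 = 20890
D5: 5·2419 + 4·36 = 12239
D6: 5·954 + 4·55 = 4990
D7: 5·3925 + 4·7 = 19653
D8: 5·960 + 4·43 = 4972
D9: 5·1509 + 4·52 = 7753
Lowest: D8 at 4972.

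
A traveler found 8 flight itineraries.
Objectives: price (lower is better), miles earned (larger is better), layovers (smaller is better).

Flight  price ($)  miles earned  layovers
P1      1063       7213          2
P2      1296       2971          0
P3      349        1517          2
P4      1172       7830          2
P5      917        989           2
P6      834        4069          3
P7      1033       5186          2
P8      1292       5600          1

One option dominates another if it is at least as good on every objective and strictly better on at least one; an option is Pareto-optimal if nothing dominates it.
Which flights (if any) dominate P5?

P3: price 349≤917, miles earned 1517≥989, layovers 2≤2 — dominates P5.
Others (P1, P2, P4, P6, P7, P8) are each worse than P5 on at least one objective.

P3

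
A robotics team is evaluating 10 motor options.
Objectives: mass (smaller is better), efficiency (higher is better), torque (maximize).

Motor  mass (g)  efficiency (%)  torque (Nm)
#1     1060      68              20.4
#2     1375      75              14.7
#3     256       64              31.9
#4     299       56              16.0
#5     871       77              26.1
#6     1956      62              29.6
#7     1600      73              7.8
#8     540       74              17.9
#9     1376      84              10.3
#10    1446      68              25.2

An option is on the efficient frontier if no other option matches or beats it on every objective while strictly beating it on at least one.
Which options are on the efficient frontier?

#1: dominated by #5 (mass 871≤1060, efficiency 77≥68, torque 26.1≥20.4).
#2: dominated by #5 (mass 871≤1375, efficiency 77≥75, torque 26.1≥14.7).
#3: not dominated (best mass).
#4: dominated by #3 (mass 256≤299, efficiency 64≥56, torque 31.9≥16.0).
#5: not dominated.
#6: dominated by #3 (mass 256≤1956, efficiency 64≥62, torque 31.9≥29.6).
#7: dominated by #2 (mass 1375≤1600, efficiency 75≥73, torque 14.7≥7.8).
#8: not dominated.
#9: not dominated (best efficiency).
#10: dominated by #5 (mass 871≤1446, efficiency 77≥68, torque 26.1≥25.2).

#3, #5, #8, #9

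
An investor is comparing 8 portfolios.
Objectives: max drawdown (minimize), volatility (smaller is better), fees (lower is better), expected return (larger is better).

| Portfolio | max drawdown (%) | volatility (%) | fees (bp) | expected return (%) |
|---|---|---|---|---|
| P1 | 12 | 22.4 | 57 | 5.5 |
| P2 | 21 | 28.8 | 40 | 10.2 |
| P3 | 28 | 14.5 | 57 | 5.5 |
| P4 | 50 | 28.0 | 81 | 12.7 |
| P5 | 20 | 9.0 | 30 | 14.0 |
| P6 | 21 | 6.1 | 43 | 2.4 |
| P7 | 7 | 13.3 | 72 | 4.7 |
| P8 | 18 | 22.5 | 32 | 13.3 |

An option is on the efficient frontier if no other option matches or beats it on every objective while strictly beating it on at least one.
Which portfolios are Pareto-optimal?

P1: not dominated.
P2: dominated by P5 (max drawdown 20≤21, volatility 9.0≤28.8, fees 30≤40, expected return 14.0≥10.2).
P3: dominated by P5 (max drawdown 20≤28, volatility 9.0≤14.5, fees 30≤57, expected return 14.0≥5.5).
P4: dominated by P5 (max drawdown 20≤50, volatility 9.0≤28.0, fees 30≤81, expected return 14.0≥12.7).
P5: not dominated (best fees).
P6: not dominated (best volatility).
P7: not dominated (best max drawdown).
P8: not dominated.

P1, P5, P6, P7, P8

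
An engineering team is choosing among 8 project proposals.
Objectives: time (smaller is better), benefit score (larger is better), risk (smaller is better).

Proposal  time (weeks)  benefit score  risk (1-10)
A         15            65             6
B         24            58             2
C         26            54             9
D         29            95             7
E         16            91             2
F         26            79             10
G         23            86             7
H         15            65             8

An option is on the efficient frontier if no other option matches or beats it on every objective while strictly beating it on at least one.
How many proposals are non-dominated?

A: not dominated.
B: dominated by E (time 16≤24, benefit score 91≥58, risk 2≤2).
C: dominated by A (time 15≤26, benefit score 65≥54, risk 6≤9).
D: not dominated (best benefit score).
E: not dominated.
F: dominated by E (time 16≤26, benefit score 91≥79, risk 2≤10).
G: dominated by E (time 16≤23, benefit score 91≥86, risk 2≤7).
H: dominated by A (time 15≤15, benefit score 65≥65, risk 6≤8).
Pareto-optimal: A, D, E → 3.

3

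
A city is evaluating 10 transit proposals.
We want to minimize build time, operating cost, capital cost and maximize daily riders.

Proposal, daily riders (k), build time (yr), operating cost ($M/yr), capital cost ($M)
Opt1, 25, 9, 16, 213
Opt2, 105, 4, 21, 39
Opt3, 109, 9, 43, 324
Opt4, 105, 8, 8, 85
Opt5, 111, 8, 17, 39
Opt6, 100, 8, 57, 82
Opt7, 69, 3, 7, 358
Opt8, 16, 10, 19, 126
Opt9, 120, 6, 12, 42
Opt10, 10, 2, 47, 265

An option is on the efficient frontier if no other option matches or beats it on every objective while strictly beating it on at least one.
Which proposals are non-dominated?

Opt1: dominated by Opt4 (daily riders 105≥25, build time 8≤9, operating cost 8≤16, capital cost 85≤213).
Opt2: not dominated.
Opt3: dominated by Opt5 (daily riders 111≥109, build time 8≤9, operating cost 17≤43, capital cost 39≤324).
Opt4: not dominated.
Opt5: not dominated.
Opt6: dominated by Opt2 (daily riders 105≥100, build time 4≤8, operating cost 21≤57, capital cost 39≤82).
Opt7: not dominated (best operating cost).
Opt8: dominated by Opt4 (daily riders 105≥16, build time 8≤10, operating cost 8≤19, capital cost 85≤126).
Opt9: not dominated (best daily riders).
Opt10: not dominated (best build time).

Opt2, Opt4, Opt5, Opt7, Opt9, Opt10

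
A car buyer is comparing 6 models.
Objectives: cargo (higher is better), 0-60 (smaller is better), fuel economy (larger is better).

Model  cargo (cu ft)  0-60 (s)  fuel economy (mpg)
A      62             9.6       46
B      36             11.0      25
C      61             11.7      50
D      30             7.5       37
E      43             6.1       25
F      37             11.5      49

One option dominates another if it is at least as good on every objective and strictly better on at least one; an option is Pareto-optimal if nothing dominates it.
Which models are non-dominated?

A, C, D, E, F

A: not dominated (best cargo).
B: dominated by A (cargo 62≥36, 0-60 9.6≤11.0, fuel economy 46≥25).
C: not dominated (best fuel economy).
D: not dominated.
E: not dominated (best 0-60).
F: not dominated.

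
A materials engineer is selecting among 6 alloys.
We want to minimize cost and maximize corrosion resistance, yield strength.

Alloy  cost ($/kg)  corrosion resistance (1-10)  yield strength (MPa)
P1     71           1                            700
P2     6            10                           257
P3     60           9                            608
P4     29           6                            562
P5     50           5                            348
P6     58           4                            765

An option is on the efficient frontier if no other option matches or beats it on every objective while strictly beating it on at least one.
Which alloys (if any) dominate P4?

none

P1: worse on cost (71 vs 29).
P2: worse on yield strength (257 vs 562).
P3: worse on cost (60 vs 29).
P5: worse on cost (50 vs 29).
P6: worse on cost (58 vs 29).
No option dominates P4.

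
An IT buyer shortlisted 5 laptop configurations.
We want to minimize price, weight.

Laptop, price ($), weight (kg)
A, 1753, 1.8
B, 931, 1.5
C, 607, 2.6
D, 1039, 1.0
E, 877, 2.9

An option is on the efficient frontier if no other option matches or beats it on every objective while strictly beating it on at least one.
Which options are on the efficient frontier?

A: dominated by B (price 931≤1753, weight 1.5≤1.8).
B: not dominated.
C: not dominated (best price).
D: not dominated (best weight).
E: dominated by C (price 607≤877, weight 2.6≤2.9).

B, C, D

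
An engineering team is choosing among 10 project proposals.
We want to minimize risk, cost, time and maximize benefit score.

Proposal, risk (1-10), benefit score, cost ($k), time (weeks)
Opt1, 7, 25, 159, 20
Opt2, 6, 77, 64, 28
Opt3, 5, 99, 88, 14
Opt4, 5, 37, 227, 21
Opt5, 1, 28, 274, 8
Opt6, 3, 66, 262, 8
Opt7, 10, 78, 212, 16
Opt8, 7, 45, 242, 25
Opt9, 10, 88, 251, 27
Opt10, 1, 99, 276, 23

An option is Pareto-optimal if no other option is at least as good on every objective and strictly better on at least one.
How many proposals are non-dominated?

Opt1: dominated by Opt3 (risk 5≤7, benefit score 99≥25, cost 88≤159, time 14≤20).
Opt2: not dominated (best cost).
Opt3: not dominated.
Opt4: dominated by Opt3 (risk 5≤5, benefit score 99≥37, cost 88≤227, time 14≤21).
Opt5: not dominated.
Opt6: not dominated.
Opt7: dominated by Opt3 (risk 5≤10, benefit score 99≥78, cost 88≤212, time 14≤16).
Opt8: dominated by Opt3 (risk 5≤7, benefit score 99≥45, cost 88≤242, time 14≤25).
Opt9: dominated by Opt3 (risk 5≤10, benefit score 99≥88, cost 88≤251, time 14≤27).
Opt10: not dominated.
Pareto-optimal: Opt2, Opt3, Opt5, Opt6, Opt10 → 5.

5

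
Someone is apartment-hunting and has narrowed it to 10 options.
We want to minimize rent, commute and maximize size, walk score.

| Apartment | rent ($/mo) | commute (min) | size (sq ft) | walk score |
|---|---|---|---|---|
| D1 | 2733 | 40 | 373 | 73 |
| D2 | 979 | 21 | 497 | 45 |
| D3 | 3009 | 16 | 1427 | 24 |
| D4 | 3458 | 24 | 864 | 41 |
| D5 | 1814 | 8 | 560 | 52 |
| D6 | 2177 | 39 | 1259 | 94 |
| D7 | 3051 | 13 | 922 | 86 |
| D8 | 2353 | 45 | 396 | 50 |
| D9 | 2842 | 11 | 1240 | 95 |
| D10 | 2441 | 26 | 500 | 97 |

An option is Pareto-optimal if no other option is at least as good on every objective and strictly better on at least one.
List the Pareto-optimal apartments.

D1: dominated by D6 (rent 2177≤2733, commute 39≤40, size 1259≥373, walk score 94≥73).
D2: not dominated (best rent).
D3: not dominated (best size).
D4: dominated by D7 (rent 3051≤3458, commute 13≤24, size 922≥864, walk score 86≥41).
D5: not dominated (best commute).
D6: not dominated.
D7: dominated by D9 (rent 2842≤3051, commute 11≤13, size 1240≥922, walk score 95≥86).
D8: dominated by D5 (rent 1814≤2353, commute 8≤45, size 560≥396, walk score 52≥50).
D9: not dominated.
D10: not dominated (best walk score).

D2, D3, D5, D6, D9, D10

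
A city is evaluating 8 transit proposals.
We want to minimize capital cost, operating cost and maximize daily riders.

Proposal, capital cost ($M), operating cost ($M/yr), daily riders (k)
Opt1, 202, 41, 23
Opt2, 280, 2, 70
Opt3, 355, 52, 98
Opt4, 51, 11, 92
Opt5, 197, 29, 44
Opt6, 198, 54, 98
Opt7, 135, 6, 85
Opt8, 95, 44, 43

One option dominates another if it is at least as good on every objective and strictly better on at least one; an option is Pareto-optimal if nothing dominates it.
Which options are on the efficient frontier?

Opt1: dominated by Opt4 (capital cost 51≤202, operating cost 11≤41, daily riders 92≥23).
Opt2: not dominated (best operating cost).
Opt3: not dominated.
Opt4: not dominated (best capital cost).
Opt5: dominated by Opt4 (capital cost 51≤197, operating cost 11≤29, daily riders 92≥44).
Opt6: not dominated.
Opt7: not dominated.
Opt8: dominated by Opt4 (capital cost 51≤95, operating cost 11≤44, daily riders 92≥43).

Opt2, Opt3, Opt4, Opt6, Opt7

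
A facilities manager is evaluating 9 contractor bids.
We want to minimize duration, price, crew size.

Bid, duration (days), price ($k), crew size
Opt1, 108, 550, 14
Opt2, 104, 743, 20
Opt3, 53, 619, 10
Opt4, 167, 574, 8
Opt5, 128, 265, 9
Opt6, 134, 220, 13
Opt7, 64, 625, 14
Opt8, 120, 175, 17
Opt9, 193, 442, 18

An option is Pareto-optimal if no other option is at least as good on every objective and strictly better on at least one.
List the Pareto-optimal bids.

Opt1: not dominated.
Opt2: dominated by Opt3 (duration 53≤104, price 619≤743, crew size 10≤20).
Opt3: not dominated (best duration).
Opt4: not dominated (best crew size).
Opt5: not dominated.
Opt6: not dominated.
Opt7: dominated by Opt3 (duration 53≤64, price 619≤625, crew size 10≤14).
Opt8: not dominated (best price).
Opt9: dominated by Opt5 (duration 128≤193, price 265≤442, crew size 9≤18).

Opt1, Opt3, Opt4, Opt5, Opt6, Opt8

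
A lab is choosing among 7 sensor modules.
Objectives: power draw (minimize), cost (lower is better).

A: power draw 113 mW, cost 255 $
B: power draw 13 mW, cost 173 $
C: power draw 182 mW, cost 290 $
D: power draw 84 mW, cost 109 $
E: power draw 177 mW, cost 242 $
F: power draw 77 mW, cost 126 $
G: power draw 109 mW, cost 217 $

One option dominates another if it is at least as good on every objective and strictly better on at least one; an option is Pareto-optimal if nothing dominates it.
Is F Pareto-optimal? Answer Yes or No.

Yes

A: worse on power draw (113 vs 77).
B: worse on cost (173 vs 126).
C: worse on power draw (182 vs 77).
D: worse on power draw (84 vs 77).
E: worse on power draw (177 vs 77).
G: worse on power draw (109 vs 77).
No option is at least as good as F on every objective and strictly better on one.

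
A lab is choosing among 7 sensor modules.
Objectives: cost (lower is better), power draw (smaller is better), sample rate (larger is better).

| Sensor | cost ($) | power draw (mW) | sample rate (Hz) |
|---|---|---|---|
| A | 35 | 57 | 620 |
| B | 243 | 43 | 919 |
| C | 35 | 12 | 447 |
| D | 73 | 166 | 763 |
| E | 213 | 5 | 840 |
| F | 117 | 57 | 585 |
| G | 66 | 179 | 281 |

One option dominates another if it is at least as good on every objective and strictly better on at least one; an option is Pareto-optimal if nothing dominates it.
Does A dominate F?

A vs F: cost 35≤117, power draw 57≤57, sample rate 620≥585 — A is at least as good on every objective with at least one strict improvement.

Yes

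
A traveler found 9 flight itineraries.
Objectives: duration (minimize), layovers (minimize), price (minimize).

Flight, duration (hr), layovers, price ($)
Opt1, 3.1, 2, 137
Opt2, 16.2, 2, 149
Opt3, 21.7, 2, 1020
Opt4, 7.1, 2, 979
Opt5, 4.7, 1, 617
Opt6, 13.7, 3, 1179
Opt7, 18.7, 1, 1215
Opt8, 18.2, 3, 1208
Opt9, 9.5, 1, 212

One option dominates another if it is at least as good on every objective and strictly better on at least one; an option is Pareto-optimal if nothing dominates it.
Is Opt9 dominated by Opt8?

No

Opt8 vs Opt9: Opt8 is worse on duration (18.2 vs 9.5), so it does not dominate Opt9.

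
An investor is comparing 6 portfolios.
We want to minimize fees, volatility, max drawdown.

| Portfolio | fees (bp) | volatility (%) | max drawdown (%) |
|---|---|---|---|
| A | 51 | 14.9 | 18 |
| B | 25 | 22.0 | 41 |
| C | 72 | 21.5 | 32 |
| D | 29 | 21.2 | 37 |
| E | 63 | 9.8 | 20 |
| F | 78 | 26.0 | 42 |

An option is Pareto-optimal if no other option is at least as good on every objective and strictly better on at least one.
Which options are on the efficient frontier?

A, B, D, E

A: not dominated (best max drawdown).
B: not dominated (best fees).
C: dominated by A (fees 51≤72, volatility 14.9≤21.5, max drawdown 18≤32).
D: not dominated.
E: not dominated (best volatility).
F: dominated by A (fees 51≤78, volatility 14.9≤26.0, max drawdown 18≤42).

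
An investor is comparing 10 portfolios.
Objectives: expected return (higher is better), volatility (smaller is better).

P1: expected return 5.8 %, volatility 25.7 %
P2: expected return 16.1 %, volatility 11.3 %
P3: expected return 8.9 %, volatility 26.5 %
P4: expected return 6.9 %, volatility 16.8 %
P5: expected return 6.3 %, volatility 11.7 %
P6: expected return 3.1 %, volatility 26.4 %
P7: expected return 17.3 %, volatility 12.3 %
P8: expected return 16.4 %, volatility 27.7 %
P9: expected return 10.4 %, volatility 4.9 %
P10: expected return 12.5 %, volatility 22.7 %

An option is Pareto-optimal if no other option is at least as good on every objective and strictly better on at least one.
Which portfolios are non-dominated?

P1: dominated by P2 (expected return 16.1≥5.8, volatility 11.3≤25.7).
P2: not dominated.
P3: dominated by P2 (expected return 16.1≥8.9, volatility 11.3≤26.5).
P4: dominated by P2 (expected return 16.1≥6.9, volatility 11.3≤16.8).
P5: dominated by P2 (expected return 16.1≥6.3, volatility 11.3≤11.7).
P6: dominated by P1 (expected return 5.8≥3.1, volatility 25.7≤26.4).
P7: not dominated (best expected return).
P8: dominated by P7 (expected return 17.3≥16.4, volatility 12.3≤27.7).
P9: not dominated (best volatility).
P10: dominated by P2 (expected return 16.1≥12.5, volatility 11.3≤22.7).

P2, P7, P9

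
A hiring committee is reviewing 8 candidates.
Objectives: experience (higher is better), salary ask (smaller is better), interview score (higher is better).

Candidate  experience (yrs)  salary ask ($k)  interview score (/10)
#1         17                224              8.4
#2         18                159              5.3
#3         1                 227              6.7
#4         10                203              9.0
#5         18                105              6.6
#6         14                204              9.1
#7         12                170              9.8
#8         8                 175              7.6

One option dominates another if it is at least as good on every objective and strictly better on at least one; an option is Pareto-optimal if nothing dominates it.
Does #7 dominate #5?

No

#7 vs #5: #7 is worse on experience (12 vs 18), so it does not dominate #5.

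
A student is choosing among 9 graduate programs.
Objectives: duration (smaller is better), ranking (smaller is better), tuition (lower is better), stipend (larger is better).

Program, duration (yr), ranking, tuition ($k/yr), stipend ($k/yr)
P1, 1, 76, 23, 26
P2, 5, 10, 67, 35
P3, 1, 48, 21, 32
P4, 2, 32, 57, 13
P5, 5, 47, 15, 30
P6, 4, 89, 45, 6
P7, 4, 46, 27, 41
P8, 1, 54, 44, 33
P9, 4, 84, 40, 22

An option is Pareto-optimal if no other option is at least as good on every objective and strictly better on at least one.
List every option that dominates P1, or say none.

P3

P3: duration 1≤1, ranking 48≤76, tuition 21≤23, stipend 32≥26 — dominates P1.
Others (P2, P4, P5, P6, P7, P8, P9) are each worse than P1 on at least one objective.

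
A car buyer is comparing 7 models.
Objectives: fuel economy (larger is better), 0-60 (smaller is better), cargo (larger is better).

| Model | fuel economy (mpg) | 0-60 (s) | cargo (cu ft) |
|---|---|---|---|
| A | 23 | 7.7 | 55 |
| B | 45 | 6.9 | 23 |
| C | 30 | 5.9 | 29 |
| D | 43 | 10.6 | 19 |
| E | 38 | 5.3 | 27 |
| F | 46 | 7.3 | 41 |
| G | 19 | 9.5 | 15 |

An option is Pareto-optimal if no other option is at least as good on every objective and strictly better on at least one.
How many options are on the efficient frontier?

A: not dominated (best cargo).
B: not dominated.
C: not dominated.
D: dominated by B (fuel economy 45≥43, 0-60 6.9≤10.6, cargo 23≥19).
E: not dominated (best 0-60).
F: not dominated (best fuel economy).
G: dominated by A (fuel economy 23≥19, 0-60 7.7≤9.5, cargo 55≥15).
Pareto-optimal: A, B, C, E, F → 5.

5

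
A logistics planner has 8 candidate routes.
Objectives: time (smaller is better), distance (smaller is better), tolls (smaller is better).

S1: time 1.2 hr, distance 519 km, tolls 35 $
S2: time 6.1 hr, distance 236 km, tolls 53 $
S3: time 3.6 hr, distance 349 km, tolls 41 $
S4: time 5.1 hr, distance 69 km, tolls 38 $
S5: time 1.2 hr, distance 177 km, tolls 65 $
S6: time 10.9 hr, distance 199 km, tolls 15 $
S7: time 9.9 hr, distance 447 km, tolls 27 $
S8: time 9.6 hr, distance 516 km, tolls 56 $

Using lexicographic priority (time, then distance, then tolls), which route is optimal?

First minimize time: best is 1.2, kept {S1, S5}.
Then minimize distance: best is 177, kept {S5}.

S5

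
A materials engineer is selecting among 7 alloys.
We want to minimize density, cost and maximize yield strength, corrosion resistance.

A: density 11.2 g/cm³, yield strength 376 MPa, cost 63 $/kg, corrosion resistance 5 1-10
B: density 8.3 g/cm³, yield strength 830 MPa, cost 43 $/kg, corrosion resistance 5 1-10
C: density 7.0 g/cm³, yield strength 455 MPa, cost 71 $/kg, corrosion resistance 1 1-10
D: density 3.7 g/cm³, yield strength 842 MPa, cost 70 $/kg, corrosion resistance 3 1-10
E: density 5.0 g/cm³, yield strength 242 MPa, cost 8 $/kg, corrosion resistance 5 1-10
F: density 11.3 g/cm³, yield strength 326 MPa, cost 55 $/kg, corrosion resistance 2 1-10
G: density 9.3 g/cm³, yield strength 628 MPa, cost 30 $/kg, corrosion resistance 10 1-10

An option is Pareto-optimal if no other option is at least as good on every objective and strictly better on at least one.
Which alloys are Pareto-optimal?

A: dominated by B (density 8.3≤11.2, yield strength 830≥376, cost 43≤63, corrosion resistance 5≥5).
B: not dominated.
C: dominated by D (density 3.7≤7.0, yield strength 842≥455, cost 70≤71, corrosion resistance 3≥1).
D: not dominated (best density).
E: not dominated (best cost).
F: dominated by B (density 8.3≤11.3, yield strength 830≥326, cost 43≤55, corrosion resistance 5≥2).
G: not dominated (best corrosion resistance).

B, D, E, G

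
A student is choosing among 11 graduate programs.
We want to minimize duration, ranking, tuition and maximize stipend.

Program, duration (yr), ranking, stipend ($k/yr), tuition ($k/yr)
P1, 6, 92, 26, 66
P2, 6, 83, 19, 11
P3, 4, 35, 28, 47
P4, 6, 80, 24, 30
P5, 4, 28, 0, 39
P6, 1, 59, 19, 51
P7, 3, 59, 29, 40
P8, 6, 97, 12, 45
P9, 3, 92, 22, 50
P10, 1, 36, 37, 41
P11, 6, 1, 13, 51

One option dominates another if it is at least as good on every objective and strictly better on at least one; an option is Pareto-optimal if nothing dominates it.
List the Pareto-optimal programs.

P1: dominated by P3 (duration 4≤6, ranking 35≤92, stipend 28≥26, tuition 47≤66).
P2: not dominated (best tuition).
P3: not dominated.
P4: not dominated.
P5: not dominated.
P6: dominated by P10 (duration 1≤1, ranking 36≤59, stipend 37≥19, tuition 41≤51).
P7: not dominated.
P8: dominated by P2 (duration 6≤6, ranking 83≤97, stipend 19≥12, tuition 11≤45).
P9: dominated by P7 (duration 3≤3, ranking 59≤92, stipend 29≥22, tuition 40≤50).
P10: not dominated (best stipend).
P11: not dominated (best ranking).

P2, P3, P4, P5, P7, P10, P11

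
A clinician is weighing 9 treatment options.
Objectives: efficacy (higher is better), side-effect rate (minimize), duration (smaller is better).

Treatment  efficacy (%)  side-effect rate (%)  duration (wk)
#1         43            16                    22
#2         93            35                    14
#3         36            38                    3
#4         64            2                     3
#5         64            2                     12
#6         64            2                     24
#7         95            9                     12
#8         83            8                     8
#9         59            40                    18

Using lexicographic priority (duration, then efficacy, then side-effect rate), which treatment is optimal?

First minimize duration: best is 3, kept {#3, #4}.
Then maximize efficacy: best is 64, kept {#4}.

#4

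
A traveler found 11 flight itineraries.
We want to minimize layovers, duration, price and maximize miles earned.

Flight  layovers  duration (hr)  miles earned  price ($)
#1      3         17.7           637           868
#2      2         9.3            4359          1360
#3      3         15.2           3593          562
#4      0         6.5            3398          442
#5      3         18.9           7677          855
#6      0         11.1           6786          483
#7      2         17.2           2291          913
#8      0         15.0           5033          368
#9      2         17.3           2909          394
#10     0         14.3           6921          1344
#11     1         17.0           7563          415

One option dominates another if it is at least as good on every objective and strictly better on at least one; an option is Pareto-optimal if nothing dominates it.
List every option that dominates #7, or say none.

#4: layovers 0≤2, duration 6.5≤17.2, miles earned 3398≥2291, price 442≤913 — dominates #7.
#6: layovers 0≤2, duration 11.1≤17.2, miles earned 6786≥2291, price 483≤913 — dominates #7.
#8: layovers 0≤2, duration 15.0≤17.2, miles earned 5033≥2291, price 368≤913 — dominates #7.
#11: layovers 1≤2, duration 17.0≤17.2, miles earned 7563≥2291, price 415≤913 — dominates #7.
Others (#1, #2, #3, #5, #9, #10) are each worse than #7 on at least one objective.

#4, #6, #8, #11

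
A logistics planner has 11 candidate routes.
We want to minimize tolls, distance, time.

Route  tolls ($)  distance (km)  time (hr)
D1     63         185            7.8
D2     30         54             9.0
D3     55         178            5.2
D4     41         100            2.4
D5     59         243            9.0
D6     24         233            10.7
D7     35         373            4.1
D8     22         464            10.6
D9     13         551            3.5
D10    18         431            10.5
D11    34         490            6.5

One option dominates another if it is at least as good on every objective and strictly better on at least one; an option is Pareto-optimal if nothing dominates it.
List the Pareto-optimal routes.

D1: dominated by D3 (tolls 55≤63, distance 178≤185, time 5.2≤7.8).
D2: not dominated (best distance).
D3: dominated by D4 (tolls 41≤55, distance 100≤178, time 2.4≤5.2).
D4: not dominated (best time).
D5: dominated by D2 (tolls 30≤59, distance 54≤243, time 9.0≤9.0).
D6: not dominated.
D7: not dominated.
D8: dominated by D10 (tolls 18≤22, distance 431≤464, time 10.5≤10.6).
D9: not dominated (best tolls).
D10: not dominated.
D11: not dominated.

D2, D4, D6, D7, D9, D10, D11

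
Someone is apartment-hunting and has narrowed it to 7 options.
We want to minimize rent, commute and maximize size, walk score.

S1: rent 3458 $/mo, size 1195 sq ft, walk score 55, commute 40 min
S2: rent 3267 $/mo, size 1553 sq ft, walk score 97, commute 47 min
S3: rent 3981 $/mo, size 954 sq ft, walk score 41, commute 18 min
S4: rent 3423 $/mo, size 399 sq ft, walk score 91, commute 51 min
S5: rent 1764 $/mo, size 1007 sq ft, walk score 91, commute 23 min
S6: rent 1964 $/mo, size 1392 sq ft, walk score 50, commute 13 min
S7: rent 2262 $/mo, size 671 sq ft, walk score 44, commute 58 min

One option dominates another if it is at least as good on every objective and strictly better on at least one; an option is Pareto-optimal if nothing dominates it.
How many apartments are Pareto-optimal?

4

S1: not dominated.
S2: not dominated (best size).
S3: dominated by S6 (rent 1964≤3981, size 1392≥954, walk score 50≥41, commute 13≤18).
S4: dominated by S2 (rent 3267≤3423, size 1553≥399, walk score 97≥91, commute 47≤51).
S5: not dominated (best rent).
S6: not dominated (best commute).
S7: dominated by S5 (rent 1764≤2262, size 1007≥671, walk score 91≥44, commute 23≤58).
Pareto-optimal: S1, S2, S5, S6 → 4.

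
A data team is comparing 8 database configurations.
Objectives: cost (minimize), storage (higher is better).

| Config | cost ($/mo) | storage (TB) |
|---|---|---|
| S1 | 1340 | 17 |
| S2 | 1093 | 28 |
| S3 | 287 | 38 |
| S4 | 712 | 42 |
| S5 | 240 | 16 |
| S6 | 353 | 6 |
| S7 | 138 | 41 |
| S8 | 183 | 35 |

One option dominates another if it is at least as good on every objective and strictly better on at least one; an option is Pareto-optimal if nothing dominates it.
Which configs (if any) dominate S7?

none

S1: worse on cost (1340 vs 138).
S2: worse on cost (1093 vs 138).
S3: worse on cost (287 vs 138).
S4: worse on cost (712 vs 138).
S5: worse on cost (240 vs 138).
S6: worse on cost (353 vs 138).
S8: worse on cost (183 vs 138).
No option dominates S7.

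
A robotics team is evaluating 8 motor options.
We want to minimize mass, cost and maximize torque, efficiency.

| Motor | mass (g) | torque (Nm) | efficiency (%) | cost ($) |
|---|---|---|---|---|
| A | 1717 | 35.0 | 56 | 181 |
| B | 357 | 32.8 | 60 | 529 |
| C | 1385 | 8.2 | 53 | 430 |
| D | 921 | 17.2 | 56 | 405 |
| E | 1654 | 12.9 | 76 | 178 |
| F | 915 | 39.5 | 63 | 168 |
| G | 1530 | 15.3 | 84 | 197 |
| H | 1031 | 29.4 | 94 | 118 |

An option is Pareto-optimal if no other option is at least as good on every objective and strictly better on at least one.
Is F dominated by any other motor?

No

A: worse on mass (1717 vs 915).
B: worse on torque (32.8 vs 39.5).
C: worse on mass (1385 vs 915).
D: worse on mass (921 vs 915).
E: worse on mass (1654 vs 915).
G: worse on mass (1530 vs 915).
H: worse on mass (1031 vs 915).
No option is at least as good as F on every objective and strictly better on one.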